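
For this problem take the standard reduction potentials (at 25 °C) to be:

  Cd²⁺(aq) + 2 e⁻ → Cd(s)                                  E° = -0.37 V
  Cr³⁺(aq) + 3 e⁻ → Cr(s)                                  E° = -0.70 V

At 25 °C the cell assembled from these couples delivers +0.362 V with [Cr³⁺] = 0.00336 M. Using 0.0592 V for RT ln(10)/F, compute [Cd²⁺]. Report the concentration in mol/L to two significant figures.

0.27 M

Cd²⁺/Cd is the cathode, Cr³⁺/Cr the anode: E°cell = +0.33 V, n = 6.
Overall reaction: 3 Cd²⁺(aq) + 2 Cr(s) → 3 Cd(s) + 2 Cr³⁺(aq); Q = [Cr³⁺]^2/[Cd²⁺]^3.
From E = E° − (0.0592/n) log Q: log Q = (E° − E)·n/0.0592 = (+0.33 − (+0.362))·6/0.0592 = -3.2432.
So 3·log[Cd²⁺] = 2·log(0.00336) − log Q = -4.9473 − (-3.2432) = -1.7041; log[Cd²⁺] = -1.7041 / 3 = -0.5680; [Cd²⁺] = 10^(-0.5680) ≈ 0.27 M.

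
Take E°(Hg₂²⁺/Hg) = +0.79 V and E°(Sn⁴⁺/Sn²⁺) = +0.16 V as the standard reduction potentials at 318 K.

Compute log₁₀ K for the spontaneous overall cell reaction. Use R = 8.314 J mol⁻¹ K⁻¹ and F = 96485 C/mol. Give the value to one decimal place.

Cathode: Hg₂²⁺/Hg; anode: Sn⁴⁺/Sn²⁺. E°cell = (+0.79) − (+0.16) = +0.63 V, with n = 2.
ΔG° = −nFE° = −RT ln K, so ln K = nFE°/(RT) = (2)(96485)(+0.63) / ((8.314)(318)) = 45.983.
log₁₀ K = 45.983 / ln 10 = 20.0.

20.0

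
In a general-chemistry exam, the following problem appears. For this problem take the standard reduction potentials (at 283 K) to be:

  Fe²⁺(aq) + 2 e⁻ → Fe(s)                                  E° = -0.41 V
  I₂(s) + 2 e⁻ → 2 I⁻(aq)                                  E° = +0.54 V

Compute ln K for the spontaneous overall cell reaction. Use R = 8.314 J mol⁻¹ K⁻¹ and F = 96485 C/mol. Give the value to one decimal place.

Cathode: I₂/I⁻; anode: Fe²⁺/Fe. E°cell = (+0.54) − (-0.41) = +0.95 V, with n = 2.
ΔG° = −nFE° = −RT ln K, so ln K = nFE°/(RT) = (2)(96485)(+0.95) / ((8.314)(283)) = 77.914.

77.9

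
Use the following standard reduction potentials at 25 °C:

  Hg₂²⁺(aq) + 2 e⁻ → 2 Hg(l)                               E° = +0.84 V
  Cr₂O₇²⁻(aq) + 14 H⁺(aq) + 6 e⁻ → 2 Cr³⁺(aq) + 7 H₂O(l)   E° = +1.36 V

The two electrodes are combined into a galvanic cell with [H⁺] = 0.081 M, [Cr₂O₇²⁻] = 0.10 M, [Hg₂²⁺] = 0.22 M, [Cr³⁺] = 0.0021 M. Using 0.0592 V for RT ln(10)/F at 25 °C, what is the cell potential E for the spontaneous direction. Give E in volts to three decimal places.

Cr₂O₇²⁻/Cr³⁺ is the cathode (higher E°), Hg₂²⁺/Hg the anode: E°cell = +1.36 − (+0.84) = +0.52 V, n = 6.
Overall: Cr₂O₇²⁻(aq) + 14 H⁺(aq) + 6 Hg(l) → 2 Cr³⁺(aq) + 7 H₂O(l) + 3 Hg₂²⁺(aq)
Q = [Cr³⁺]^2·[Hg₂²⁺]^3 / ([Cr₂O₇²⁻]·[H⁺]^14); log Q = 8.953.
E = E° − (0.0592/n) log Q = +0.52 − (0.0592/6)(8.953) = +0.432 V.

+0.432 V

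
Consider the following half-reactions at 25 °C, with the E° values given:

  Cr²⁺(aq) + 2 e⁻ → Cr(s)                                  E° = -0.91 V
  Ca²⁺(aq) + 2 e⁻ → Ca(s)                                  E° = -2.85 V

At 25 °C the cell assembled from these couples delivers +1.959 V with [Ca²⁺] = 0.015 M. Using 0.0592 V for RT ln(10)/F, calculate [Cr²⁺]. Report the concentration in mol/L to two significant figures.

Cr²⁺/Cr is the cathode, Ca²⁺/Ca the anode: E°cell = +1.94 V, n = 2.
Overall reaction: Cr²⁺(aq) + Ca(s) → Cr(s) + Ca²⁺(aq); Q = [Ca²⁺]^1/[Cr²⁺]^1.
From E = E° − (0.0592/n) log Q: log Q = (E° − E)·n/0.0592 = (+1.94 − (+1.959))·2/0.0592 = -0.6419.
So 1·log[Cr²⁺] = 1·log(0.015) − log Q = -1.8239 − (-0.6419) = -1.1820; [Cr²⁺] = 10^(-1.1820) ≈ 0.066 M.

0.066 M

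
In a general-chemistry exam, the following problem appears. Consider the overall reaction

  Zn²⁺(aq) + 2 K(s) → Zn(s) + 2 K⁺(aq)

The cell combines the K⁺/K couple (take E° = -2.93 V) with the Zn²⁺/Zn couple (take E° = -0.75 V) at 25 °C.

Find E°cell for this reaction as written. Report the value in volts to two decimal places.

+2.18 V

The Zn²⁺/Zn couple has the higher reduction potential, so it is the cathode; K⁺/K is oxidised at the anode.
E°cell = E°(cathode) − E°(anode) = (-0.75) − (-2.93) = +2.18 V.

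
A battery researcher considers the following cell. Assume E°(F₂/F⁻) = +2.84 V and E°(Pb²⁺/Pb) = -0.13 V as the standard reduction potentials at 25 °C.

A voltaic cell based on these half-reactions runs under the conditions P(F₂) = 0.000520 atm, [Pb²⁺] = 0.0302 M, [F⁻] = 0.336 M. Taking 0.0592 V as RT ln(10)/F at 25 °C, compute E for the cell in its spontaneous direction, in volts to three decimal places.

F₂/F⁻ is the cathode (higher E°), Pb²⁺/Pb the anode: E°cell = +2.84 − (-0.13) = +2.97 V, n = 2.
Overall: F₂(g) + Pb(s) → 2 F⁻(aq) + Pb²⁺(aq)
Q = [F⁻]^2·[Pb²⁺] / (P(F₂)); log Q = 0.817.
E = E° − (0.0592/n) log Q = +2.97 − (0.0592/2)(0.817) = +2.946 V.

+2.946 V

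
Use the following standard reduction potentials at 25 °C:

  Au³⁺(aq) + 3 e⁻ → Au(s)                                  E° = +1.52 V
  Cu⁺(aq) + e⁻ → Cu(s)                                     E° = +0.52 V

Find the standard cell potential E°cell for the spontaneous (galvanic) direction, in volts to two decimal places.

+1.00 V

The Au³⁺/Au couple has the higher reduction potential, so it is the cathode; Cu⁺/Cu is oxidised at the anode.
E°cell = E°(cathode) − E°(anode) = (+1.52) − (+0.52) = +1.00 V.
Since E°cell > 0, the reaction is spontaneous under standard conditions.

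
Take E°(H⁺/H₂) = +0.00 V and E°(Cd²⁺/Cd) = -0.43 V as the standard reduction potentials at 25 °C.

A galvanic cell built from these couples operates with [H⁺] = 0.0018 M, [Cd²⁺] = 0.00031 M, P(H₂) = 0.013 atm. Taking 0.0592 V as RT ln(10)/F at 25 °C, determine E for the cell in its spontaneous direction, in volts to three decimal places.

+0.427 V

H⁺/H₂ is the cathode (higher E°), Cd²⁺/Cd the anode: E°cell = +0.00 − (-0.43) = +0.43 V, n = 2.
Overall: 2 H⁺(aq) + Cd(s) → H₂(g) + Cd²⁺(aq)
Q = P(H₂)·[Cd²⁺] / ([H⁺]^2); log Q = 0.095.
E = E° − (0.0592/n) log Q = +0.43 − (0.0592/2)(0.095) = +0.427 V.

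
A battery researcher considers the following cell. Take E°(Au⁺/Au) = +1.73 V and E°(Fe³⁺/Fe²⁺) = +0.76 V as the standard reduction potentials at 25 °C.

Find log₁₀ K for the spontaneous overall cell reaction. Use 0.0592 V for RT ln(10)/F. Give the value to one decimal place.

Cathode: Au⁺/Au; anode: Fe³⁺/Fe²⁺. E°cell = +0.97 V, n = 1.
log K = nE°cell / 0.0592 = (1)(+0.97) / 0.0592 = 16.4.

16.4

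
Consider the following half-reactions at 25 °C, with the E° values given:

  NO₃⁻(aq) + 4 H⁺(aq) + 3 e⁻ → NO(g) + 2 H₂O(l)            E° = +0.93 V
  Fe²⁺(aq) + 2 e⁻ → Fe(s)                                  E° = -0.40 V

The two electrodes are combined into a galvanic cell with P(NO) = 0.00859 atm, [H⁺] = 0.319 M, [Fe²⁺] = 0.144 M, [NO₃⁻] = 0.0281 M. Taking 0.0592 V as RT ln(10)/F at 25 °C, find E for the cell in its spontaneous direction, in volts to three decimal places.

NO₃⁻/NO is the cathode (higher E°), Fe²⁺/Fe the anode: E°cell = +0.93 − (-0.40) = +1.33 V, n = 6.
Overall: 2 NO₃⁻(aq) + 8 H⁺(aq) + 3 Fe(s) → 2 NO(g) + 4 H₂O(l) + 3 Fe²⁺(aq)
Q = P(NO)^2·[Fe²⁺]^3 / ([NO₃⁻]^2·[H⁺]^8); log Q = 0.415.
E = E° − (0.0592/n) log Q = +1.33 − (0.0592/6)(0.415) = +1.326 V.

+1.326 V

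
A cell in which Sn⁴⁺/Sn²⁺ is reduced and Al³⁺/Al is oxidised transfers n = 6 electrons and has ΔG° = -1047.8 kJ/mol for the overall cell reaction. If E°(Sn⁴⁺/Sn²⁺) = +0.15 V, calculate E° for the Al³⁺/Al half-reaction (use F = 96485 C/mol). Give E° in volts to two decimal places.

E°cell = −ΔG°/(nF) = −(-1047.8×10³)/((6)(96485)) = +1.810 V.
Since Sn⁴⁺/Sn²⁺ is the cathode and Al³⁺/Al the anode, E°cell = E°(Sn⁴⁺/Sn²⁺) − E°(Al³⁺/Al).
So E°(Al³⁺/Al) = E°(Sn⁴⁺/Sn²⁺) − E°cell = (+0.15) − (+1.810) = -1.66 V.

-1.66 V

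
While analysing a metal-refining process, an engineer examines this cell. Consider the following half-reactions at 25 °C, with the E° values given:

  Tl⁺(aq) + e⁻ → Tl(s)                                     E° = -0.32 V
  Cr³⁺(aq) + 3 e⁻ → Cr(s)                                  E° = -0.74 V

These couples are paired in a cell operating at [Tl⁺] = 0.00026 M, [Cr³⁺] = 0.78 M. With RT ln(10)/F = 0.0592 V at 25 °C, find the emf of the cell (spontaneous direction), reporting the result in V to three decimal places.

Tl⁺/Tl is the cathode (higher E°), Cr³⁺/Cr the anode: E°cell = -0.32 − (-0.74) = +0.42 V, n = 3.
Overall: 3 Tl⁺(aq) + Cr(s) → 3 Tl(s) + Cr³⁺(aq)
Q = [Cr³⁺] / ([Tl⁺]^3); log Q = 10.647.
E = E° − (0.0592/n) log Q = +0.42 − (0.0592/3)(10.647) = +0.210 V.

+0.210 V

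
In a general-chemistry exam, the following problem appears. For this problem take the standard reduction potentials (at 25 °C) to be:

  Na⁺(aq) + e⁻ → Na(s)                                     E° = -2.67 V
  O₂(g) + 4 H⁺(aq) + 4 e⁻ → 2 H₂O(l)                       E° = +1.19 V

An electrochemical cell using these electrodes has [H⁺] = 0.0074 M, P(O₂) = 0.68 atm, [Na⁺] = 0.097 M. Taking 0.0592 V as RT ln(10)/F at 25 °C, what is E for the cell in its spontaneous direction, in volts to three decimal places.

+3.791 V

O₂/H₂O is the cathode (higher E°), Na⁺/Na the anode: E°cell = +1.19 − (-2.67) = +3.86 V, n = 4.
Overall: O₂(g) + 4 H⁺(aq) + 4 Na(s) → 2 H₂O(l) + 4 Na⁺(aq)
Q = [Na⁺]^4 / (P(O₂)·[H⁺]^4); log Q = 4.638.
E = E° − (0.0592/n) log Q = +3.86 − (0.0592/4)(4.638) = +3.791 V.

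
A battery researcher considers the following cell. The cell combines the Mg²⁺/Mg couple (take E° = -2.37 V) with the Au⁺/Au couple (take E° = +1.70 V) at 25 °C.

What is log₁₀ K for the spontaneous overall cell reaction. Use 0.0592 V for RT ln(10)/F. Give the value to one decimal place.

137.5

Cathode: Au⁺/Au; anode: Mg²⁺/Mg. E°cell = +4.07 V, n = 2.
log K = nE°cell / 0.0592 = (2)(+4.07) / 0.0592 = 137.5.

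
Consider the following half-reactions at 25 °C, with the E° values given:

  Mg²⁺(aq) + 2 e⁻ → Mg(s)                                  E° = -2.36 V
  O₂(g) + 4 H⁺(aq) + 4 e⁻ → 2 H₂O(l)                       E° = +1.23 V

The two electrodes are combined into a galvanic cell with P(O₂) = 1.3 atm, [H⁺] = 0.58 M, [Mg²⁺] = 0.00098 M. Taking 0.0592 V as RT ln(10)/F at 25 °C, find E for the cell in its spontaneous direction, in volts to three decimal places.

+3.667 V

O₂/H₂O is the cathode (higher E°), Mg²⁺/Mg the anode: E°cell = +1.23 − (-2.36) = +3.59 V, n = 4.
Overall: O₂(g) + 4 H⁺(aq) + 2 Mg(s) → 2 H₂O(l) + 2 Mg²⁺(aq)
Q = [Mg²⁺]^2 / (P(O₂)·[H⁺]^4); log Q = -5.185.
E = E° − (0.0592/n) log Q = +3.59 − (0.0592/4)(-5.185) = +3.667 V.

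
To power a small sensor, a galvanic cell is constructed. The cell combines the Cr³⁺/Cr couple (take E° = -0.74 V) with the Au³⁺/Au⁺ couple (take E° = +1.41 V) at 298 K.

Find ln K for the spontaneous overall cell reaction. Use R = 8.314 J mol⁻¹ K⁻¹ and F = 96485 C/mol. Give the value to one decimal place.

502.4

Cathode: Au³⁺/Au⁺; anode: Cr³⁺/Cr. E°cell = (+1.41) − (-0.74) = +2.15 V, with n = 6.
ΔG° = −nFE° = −RT ln K, so ln K = nFE°/(RT) = (6)(96485)(+2.15) / ((8.314)(298)) = 502.369.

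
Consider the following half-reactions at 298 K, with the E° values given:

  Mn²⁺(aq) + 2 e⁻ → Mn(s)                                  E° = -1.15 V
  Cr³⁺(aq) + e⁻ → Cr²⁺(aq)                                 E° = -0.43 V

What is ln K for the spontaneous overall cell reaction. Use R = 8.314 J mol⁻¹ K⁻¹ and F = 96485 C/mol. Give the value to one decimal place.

56.1

Cathode: Cr³⁺/Cr²⁺; anode: Mn²⁺/Mn. E°cell = (-0.43) − (-1.15) = +0.72 V, with n = 2.
ΔG° = −nFE° = −RT ln K, so ln K = nFE°/(RT) = (2)(96485)(+0.72) / ((8.314)(298)) = 56.078.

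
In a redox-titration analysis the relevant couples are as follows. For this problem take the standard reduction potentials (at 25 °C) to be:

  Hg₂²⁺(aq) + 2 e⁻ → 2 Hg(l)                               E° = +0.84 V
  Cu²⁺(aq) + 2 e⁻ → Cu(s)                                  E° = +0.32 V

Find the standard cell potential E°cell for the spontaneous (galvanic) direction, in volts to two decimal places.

The Hg₂²⁺/Hg couple has the higher reduction potential, so it is the cathode; Cu²⁺/Cu is oxidised at the anode.
E°cell = E°(cathode) − E°(anode) = (+0.84) − (+0.32) = +0.52 V.

+0.52 V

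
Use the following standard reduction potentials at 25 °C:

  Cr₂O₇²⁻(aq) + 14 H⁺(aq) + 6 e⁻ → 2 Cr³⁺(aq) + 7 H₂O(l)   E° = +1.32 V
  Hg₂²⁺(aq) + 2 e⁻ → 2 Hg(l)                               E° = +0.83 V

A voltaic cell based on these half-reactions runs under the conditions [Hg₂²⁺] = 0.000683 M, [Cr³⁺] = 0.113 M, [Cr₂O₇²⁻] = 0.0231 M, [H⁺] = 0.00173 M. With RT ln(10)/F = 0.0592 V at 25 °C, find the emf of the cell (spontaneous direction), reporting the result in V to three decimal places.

Cr₂O₇²⁻/Cr³⁺ is the cathode (higher E°), Hg₂²⁺/Hg the anode: E°cell = +1.32 − (+0.83) = +0.49 V, n = 6.
Overall: Cr₂O₇²⁻(aq) + 14 H⁺(aq) + 6 Hg(l) → 2 Cr³⁺(aq) + 7 H₂O(l) + 3 Hg₂²⁺(aq)
Q = [Cr³⁺]^2·[Hg₂²⁺]^3 / ([Cr₂O₇²⁻]·[H⁺]^14); log Q = 28.913.
E = E° − (0.0592/n) log Q = +0.49 − (0.0592/6)(28.913) = +0.205 V.

+0.205 V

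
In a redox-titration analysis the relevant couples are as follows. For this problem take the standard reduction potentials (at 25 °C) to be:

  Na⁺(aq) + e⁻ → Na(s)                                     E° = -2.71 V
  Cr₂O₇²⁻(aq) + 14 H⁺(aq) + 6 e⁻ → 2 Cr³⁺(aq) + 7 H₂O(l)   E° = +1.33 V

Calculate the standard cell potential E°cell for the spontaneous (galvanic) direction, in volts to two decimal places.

The Cr₂O₇²⁻/Cr³⁺ couple has the higher reduction potential, so it is the cathode; Na⁺/Na is oxidised at the anode.
E°cell = E°(cathode) − E°(anode) = (+1.33) − (-2.71) = +4.04 V.
Since E°cell > 0, the reaction is spontaneous under standard conditions.

+4.04 V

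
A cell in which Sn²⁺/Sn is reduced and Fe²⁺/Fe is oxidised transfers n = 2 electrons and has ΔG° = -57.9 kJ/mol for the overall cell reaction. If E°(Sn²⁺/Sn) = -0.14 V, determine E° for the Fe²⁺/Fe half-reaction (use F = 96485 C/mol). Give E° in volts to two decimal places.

E°cell = −ΔG°/(nF) = −(-57.9×10³)/((2)(96485)) = +0.300 V.
Since Sn²⁺/Sn is the cathode and Fe²⁺/Fe the anode, E°cell = E°(Sn²⁺/Sn) − E°(Fe²⁺/Fe).
So E°(Fe²⁺/Fe) = E°(Sn²⁺/Sn) − E°cell = (-0.14) − (+0.300) = -0.44 V.

-0.44 V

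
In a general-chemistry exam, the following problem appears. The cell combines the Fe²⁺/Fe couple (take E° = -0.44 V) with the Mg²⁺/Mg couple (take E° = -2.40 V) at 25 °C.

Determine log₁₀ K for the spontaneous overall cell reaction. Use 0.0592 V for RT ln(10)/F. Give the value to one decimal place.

66.2

Cathode: Fe²⁺/Fe; anode: Mg²⁺/Mg. E°cell = +1.96 V, n = 2.
log K = nE°cell / 0.0592 = (2)(+1.96) / 0.0592 = 66.2.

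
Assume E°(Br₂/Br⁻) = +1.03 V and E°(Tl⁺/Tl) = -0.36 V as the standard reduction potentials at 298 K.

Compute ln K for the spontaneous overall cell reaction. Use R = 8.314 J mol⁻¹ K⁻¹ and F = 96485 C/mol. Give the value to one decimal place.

108.3

Cathode: Br₂/Br⁻; anode: Tl⁺/Tl. E°cell = (+1.03) − (-0.36) = +1.39 V, with n = 2.
ΔG° = −nFE° = −RT ln K, so ln K = nFE°/(RT) = (2)(96485)(+1.39) / ((8.314)(298)) = 108.263.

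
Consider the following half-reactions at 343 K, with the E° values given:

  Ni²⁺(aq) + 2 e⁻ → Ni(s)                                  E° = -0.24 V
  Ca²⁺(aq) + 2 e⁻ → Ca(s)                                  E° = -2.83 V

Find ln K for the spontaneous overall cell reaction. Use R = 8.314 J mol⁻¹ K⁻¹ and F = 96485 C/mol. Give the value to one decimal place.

175.3

Cathode: Ni²⁺/Ni; anode: Ca²⁺/Ca. E°cell = (-0.24) − (-2.83) = +2.59 V, with n = 2.
ΔG° = −nFE° = −RT ln K, so ln K = nFE°/(RT) = (2)(96485)(+2.59) / ((8.314)(343)) = 175.261.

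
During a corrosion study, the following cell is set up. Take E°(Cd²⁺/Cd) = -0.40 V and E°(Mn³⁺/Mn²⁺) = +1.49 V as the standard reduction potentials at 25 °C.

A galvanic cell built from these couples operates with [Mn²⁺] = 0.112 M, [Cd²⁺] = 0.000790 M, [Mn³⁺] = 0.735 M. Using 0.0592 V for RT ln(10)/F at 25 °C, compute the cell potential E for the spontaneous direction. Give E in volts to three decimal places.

Mn³⁺/Mn²⁺ is the cathode (higher E°), Cd²⁺/Cd the anode: E°cell = +1.49 − (-0.40) = +1.89 V, n = 2.
Overall: 2 Mn³⁺(aq) + Cd(s) → 2 Mn²⁺(aq) + Cd²⁺(aq)
Q = [Mn²⁺]^2·[Cd²⁺] / ([Mn³⁺]^2); log Q = -4.737.
E = E° − (0.0592/n) log Q = +1.89 − (0.0592/2)(-4.737) = +2.030 V.

+2.030 V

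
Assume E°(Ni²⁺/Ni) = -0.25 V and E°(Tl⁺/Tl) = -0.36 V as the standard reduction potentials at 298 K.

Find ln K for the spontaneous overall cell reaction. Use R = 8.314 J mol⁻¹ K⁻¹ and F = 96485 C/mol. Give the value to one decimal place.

Cathode: Ni²⁺/Ni; anode: Tl⁺/Tl. E°cell = (-0.25) − (-0.36) = +0.11 V, with n = 2.
ΔG° = −nFE° = −RT ln K, so ln K = nFE°/(RT) = (2)(96485)(+0.11) / ((8.314)(298)) = 8.568.

8.6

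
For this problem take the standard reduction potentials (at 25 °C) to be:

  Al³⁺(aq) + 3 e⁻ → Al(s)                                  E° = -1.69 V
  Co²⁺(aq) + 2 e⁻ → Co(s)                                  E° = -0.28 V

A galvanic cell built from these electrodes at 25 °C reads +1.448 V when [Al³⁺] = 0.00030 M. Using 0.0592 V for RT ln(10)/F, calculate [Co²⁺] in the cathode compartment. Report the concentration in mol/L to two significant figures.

0.086 M

Co²⁺/Co is the cathode, Al³⁺/Al the anode: E°cell = +1.41 V, n = 6.
Overall reaction: 3 Co²⁺(aq) + 2 Al(s) → 3 Co(s) + 2 Al³⁺(aq); Q = [Al³⁺]^2/[Co²⁺]^3.
From E = E° − (0.0592/n) log Q: log Q = (E° − E)·n/0.0592 = (+1.41 − (+1.448))·6/0.0592 = -3.8514.
So 3·log[Co²⁺] = 2·log(0.0003) − log Q = -7.0458 − (-3.8514) = -3.1944; log[Co²⁺] = -3.1944 / 3 = -1.0648; [Co²⁺] = 10^(-1.0648) ≈ 0.086 M.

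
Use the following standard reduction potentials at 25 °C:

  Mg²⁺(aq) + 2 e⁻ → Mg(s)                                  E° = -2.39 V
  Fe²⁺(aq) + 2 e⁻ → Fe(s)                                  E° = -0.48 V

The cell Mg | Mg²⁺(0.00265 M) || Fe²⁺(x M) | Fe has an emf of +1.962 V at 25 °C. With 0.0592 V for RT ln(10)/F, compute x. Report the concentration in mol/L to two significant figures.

Fe²⁺/Fe is the cathode, Mg²⁺/Mg the anode: E°cell = +1.91 V, n = 2.
Overall reaction: Fe²⁺(aq) + Mg(s) → Fe(s) + Mg²⁺(aq); Q = [Mg²⁺]^1/[Fe²⁺]^1.
From E = E° − (0.0592/n) log Q: log Q = (E° − E)·n/0.0592 = (+1.91 − (+1.962))·2/0.0592 = -1.7568.
So 1·log[Fe²⁺] = 1·log(0.00265) − log Q = -2.5768 − (-1.7568) = -0.8200; [Fe²⁺] = 10^(-0.8200) ≈ 0.15 M.

0.15 M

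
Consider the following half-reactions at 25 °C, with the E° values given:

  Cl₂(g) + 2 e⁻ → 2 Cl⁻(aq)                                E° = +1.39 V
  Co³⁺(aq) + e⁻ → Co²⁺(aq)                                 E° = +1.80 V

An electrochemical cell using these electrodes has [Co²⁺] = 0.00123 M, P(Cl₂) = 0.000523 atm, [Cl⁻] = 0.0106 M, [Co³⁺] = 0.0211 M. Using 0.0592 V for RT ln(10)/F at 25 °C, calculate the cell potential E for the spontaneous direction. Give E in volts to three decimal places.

+0.463 V

Co³⁺/Co²⁺ is the cathode (higher E°), Cl₂/Cl⁻ the anode: E°cell = +1.80 − (+1.39) = +0.41 V, n = 2.
Overall: 2 Co³⁺(aq) + 2 Cl⁻(aq) → 2 Co²⁺(aq) + Cl₂(g)
Q = [Co²⁺]^2·P(Cl₂) / ([Co³⁺]^2·[Cl⁻]^2); log Q = -1.801.
E = E° − (0.0592/n) log Q = +0.41 − (0.0592/2)(-1.801) = +0.463 V.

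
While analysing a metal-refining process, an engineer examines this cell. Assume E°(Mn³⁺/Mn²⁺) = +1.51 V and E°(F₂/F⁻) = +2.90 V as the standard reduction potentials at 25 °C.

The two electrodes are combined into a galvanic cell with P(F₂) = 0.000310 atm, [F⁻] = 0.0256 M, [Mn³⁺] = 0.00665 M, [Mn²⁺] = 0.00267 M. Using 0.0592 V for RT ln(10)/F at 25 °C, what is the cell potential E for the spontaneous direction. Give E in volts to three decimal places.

F₂/F⁻ is the cathode (higher E°), Mn³⁺/Mn²⁺ the anode: E°cell = +2.90 − (+1.51) = +1.39 V, n = 2.
Overall: F₂(g) + 2 Mn²⁺(aq) → 2 F⁻(aq) + 2 Mn³⁺(aq)
Q = [F⁻]^2·[Mn³⁺]^2 / (P(F₂)·[Mn²⁺]^2); log Q = 1.118.
E = E° − (0.0592/n) log Q = +1.39 − (0.0592/2)(1.118) = +1.357 V.

+1.357 V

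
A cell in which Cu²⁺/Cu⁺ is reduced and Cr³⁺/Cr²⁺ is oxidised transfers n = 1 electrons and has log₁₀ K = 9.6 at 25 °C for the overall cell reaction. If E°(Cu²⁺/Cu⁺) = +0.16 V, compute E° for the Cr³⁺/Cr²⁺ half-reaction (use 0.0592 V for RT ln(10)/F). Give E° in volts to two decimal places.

-0.41 V

E°cell = (0.0592/n)·log K = (0.0592/1)(9.6) = +0.568 V.
Since Cu²⁺/Cu⁺ is the cathode and Cr³⁺/Cr²⁺ the anode, E°cell = E°(Cu²⁺/Cu⁺) − E°(Cr³⁺/Cr²⁺).
So E°(Cr³⁺/Cr²⁺) = E°(Cu²⁺/Cu⁺) − E°cell = (+0.16) − (+0.568) = -0.41 V.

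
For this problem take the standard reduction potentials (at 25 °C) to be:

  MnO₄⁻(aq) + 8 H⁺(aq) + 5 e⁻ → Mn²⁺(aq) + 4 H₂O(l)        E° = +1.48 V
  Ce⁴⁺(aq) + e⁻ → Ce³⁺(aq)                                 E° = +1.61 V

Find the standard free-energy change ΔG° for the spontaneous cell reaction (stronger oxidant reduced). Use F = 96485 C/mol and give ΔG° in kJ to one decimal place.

Ce⁴⁺/Ce³⁺ (E° = +1.61 V) is the cathode; MnO₄⁻/Mn²⁺ (E° = +1.48 V) is the anode, so E°cell = +0.13 V.
Balancing electrons gives n = 5 (lcm of 1 and 5).
ΔG° = −nFE° = −(5)(96485)(+0.13) = -62,715 J = -62.7 kJ.

-62.7 kJ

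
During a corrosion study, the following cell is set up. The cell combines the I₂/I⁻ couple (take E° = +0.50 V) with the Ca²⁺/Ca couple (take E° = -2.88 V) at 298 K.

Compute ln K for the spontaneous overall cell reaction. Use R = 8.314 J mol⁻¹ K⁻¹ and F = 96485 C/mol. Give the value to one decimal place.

Cathode: I₂/I⁻; anode: Ca²⁺/Ca. E°cell = (+0.50) − (-2.88) = +3.38 V, with n = 2.
ΔG° = −nFE° = −RT ln K, so ln K = nFE°/(RT) = (2)(96485)(+3.38) / ((8.314)(298)) = 263.257.

263.3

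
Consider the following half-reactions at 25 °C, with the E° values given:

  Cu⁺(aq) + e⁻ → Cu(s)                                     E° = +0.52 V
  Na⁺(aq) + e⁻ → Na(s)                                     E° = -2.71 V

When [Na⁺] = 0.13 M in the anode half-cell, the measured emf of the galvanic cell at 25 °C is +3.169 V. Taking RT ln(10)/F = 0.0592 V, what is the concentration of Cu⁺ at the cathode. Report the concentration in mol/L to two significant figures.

Cu⁺/Cu is the cathode, Na⁺/Na the anode: E°cell = +3.23 V, n = 1.
Overall reaction: Cu⁺(aq) + Na(s) → Cu(s) + Na⁺(aq); Q = [Na⁺]^1/[Cu⁺]^1.
From E = E° − (0.0592/n) log Q: log Q = (E° − E)·n/0.0592 = (+3.23 − (+3.169))·1/0.0592 = 1.0304.
So 1·log[Cu⁺] = 1·log(0.13) − log Q = -0.8861 − (1.0304) = -1.9165; [Cu⁺] = 10^(-1.9165) ≈ 0.012 M.

0.012 M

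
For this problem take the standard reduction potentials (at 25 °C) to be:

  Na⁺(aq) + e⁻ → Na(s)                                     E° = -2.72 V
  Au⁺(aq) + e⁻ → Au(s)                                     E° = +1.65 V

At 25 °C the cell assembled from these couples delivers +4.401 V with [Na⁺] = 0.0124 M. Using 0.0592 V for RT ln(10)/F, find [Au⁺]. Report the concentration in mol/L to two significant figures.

Au⁺/Au is the cathode, Na⁺/Na the anode: E°cell = +4.37 V, n = 1.
Overall reaction: Au⁺(aq) + Na(s) → Au(s) + Na⁺(aq); Q = [Na⁺]^1/[Au⁺]^1.
From E = E° − (0.0592/n) log Q: log Q = (E° − E)·n/0.0592 = (+4.37 − (+4.401))·1/0.0592 = -0.5236.
So 1·log[Au⁺] = 1·log(0.0124) − log Q = -1.9066 − (-0.5236) = -1.3830; [Au⁺] = 10^(-1.3830) ≈ 0.041 M.

0.041 M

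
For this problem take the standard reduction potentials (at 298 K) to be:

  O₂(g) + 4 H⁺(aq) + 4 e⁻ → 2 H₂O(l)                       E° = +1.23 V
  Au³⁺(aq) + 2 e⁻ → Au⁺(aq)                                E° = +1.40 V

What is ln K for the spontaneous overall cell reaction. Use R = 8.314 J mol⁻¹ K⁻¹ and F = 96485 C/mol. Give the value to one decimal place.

Cathode: Au³⁺/Au⁺; anode: O₂/H₂O. E°cell = (+1.40) − (+1.23) = +0.17 V, with n = 4.
ΔG° = −nFE° = −RT ln K, so ln K = nFE°/(RT) = (4)(96485)(+0.17) / ((8.314)(298)) = 26.481.

26.5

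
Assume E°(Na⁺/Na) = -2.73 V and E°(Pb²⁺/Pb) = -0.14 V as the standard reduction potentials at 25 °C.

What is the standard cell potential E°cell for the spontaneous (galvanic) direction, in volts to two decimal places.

The Pb²⁺/Pb couple has the higher reduction potential, so it is the cathode; Na⁺/Na is oxidised at the anode.
E°cell = E°(cathode) − E°(anode) = (-0.14) − (-2.73) = +2.59 V.
Since E°cell > 0, the reaction is spontaneous under standard conditions.

+2.59 V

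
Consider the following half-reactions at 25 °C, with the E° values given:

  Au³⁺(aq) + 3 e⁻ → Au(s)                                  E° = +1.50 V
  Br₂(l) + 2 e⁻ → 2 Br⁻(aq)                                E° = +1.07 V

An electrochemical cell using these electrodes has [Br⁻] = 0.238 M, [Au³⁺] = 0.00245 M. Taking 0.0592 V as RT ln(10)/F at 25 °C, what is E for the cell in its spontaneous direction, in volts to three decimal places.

+0.342 V

Au³⁺/Au is the cathode (higher E°), Br₂/Br⁻ the anode: E°cell = +1.50 − (+1.07) = +0.43 V, n = 6.
Overall: 2 Au³⁺(aq) + 6 Br⁻(aq) → 2 Au(s) + 3 Br₂(l)
Q = 1 / ([Au³⁺]^2·[Br⁻]^6); log Q = 8.962.
E = E° − (0.0592/n) log Q = +0.43 − (0.0592/6)(8.962) = +0.342 V.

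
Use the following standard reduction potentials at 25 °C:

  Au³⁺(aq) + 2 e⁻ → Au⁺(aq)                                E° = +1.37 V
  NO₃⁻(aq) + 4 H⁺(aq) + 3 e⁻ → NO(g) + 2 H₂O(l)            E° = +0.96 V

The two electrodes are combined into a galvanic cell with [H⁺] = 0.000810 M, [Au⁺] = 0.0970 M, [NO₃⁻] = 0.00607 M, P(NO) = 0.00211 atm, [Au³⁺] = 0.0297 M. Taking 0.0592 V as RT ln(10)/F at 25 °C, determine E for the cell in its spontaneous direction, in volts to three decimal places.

+0.630 V

Au³⁺/Au⁺ is the cathode (higher E°), NO₃⁻/NO the anode: E°cell = +1.37 − (+0.96) = +0.41 V, n = 6.
Overall: 3 Au³⁺(aq) + 2 NO(g) + 4 H₂O(l) → 3 Au⁺(aq) + 2 NO₃⁻(aq) + 8 H⁺(aq)
Q = [Au⁺]^3·[NO₃⁻]^2·[H⁺]^8 / ([Au³⁺]^3·P(NO)^2); log Q = -22.272.
E = E° − (0.0592/n) log Q = +0.41 − (0.0592/6)(-22.272) = +0.630 V.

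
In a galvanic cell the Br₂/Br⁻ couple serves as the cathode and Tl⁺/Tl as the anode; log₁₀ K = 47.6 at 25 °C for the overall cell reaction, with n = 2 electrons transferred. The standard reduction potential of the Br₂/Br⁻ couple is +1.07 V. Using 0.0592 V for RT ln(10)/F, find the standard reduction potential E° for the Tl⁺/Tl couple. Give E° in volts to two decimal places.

-0.34 V

E°cell = (0.0592/n)·log K = (0.0592/2)(47.6) = +1.409 V.
Since Br₂/Br⁻ is the cathode and Tl⁺/Tl the anode, E°cell = E°(Br₂/Br⁻) − E°(Tl⁺/Tl).
So E°(Tl⁺/Tl) = E°(Br₂/Br⁻) − E°cell = (+1.07) − (+1.409) = -0.34 V.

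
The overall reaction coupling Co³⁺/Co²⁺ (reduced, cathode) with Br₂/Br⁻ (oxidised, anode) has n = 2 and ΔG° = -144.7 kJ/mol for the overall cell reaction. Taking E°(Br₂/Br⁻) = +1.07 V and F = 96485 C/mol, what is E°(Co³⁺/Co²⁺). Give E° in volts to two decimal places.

+1.82 V

E°cell = −ΔG°/(nF) = −(-144.7×10³)/((2)(96485)) = +0.750 V.
Since Co³⁺/Co²⁺ is the cathode and Br₂/Br⁻ the anode, E°cell = E°(Co³⁺/Co²⁺) − E°(Br₂/Br⁻).
So E°(Co³⁺/Co²⁺) = E°cell + E°(Br₂/Br⁻) = +0.750 + (+1.07) = +1.82 V.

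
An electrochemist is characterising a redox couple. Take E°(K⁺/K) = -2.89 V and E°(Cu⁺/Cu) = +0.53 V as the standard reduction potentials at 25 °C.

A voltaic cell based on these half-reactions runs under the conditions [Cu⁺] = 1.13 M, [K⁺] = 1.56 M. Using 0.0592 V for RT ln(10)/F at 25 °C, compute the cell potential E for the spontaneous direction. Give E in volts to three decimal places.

Cu⁺/Cu is the cathode (higher E°), K⁺/K the anode: E°cell = +0.53 − (-2.89) = +3.42 V, n = 1.
Overall: Cu⁺(aq) + K(s) → Cu(s) + K⁺(aq)
Q = [K⁺] / ([Cu⁺]); log Q = 0.140.
E = E° − (0.0592/n) log Q = +3.42 − (0.0592/1)(0.140) = +3.412 V.

+3.412 V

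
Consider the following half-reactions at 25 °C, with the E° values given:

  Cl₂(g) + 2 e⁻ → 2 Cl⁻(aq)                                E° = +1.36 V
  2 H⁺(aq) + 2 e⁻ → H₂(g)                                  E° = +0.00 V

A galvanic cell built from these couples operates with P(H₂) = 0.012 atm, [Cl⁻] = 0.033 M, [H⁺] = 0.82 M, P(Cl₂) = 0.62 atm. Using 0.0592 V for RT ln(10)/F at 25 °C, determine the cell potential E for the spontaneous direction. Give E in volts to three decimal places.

+1.390 V

Cl₂/Cl⁻ is the cathode (higher E°), H⁺/H₂ the anode: E°cell = +1.36 − (+0.00) = +1.36 V, n = 2.
Overall: Cl₂(g) + H₂(g) → 2 Cl⁻(aq) + 2 H⁺(aq)
Q = [Cl⁻]^2·[H⁺]^2 / (P(Cl₂)·P(H₂)); log Q = -1.007.
E = E° − (0.0592/n) log Q = +1.36 − (0.0592/2)(-1.007) = +1.390 V.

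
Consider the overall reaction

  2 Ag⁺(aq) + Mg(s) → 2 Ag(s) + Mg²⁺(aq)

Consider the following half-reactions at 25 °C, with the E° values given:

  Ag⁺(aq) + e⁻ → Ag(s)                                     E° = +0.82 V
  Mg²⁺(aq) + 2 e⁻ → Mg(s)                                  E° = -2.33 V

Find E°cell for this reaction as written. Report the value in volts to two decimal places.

+3.15 V

The Ag⁺/Ag couple has the higher reduction potential, so it is the cathode; Mg²⁺/Mg is oxidised at the anode.
E°cell = E°(cathode) − E°(anode) = (+0.82) − (-2.33) = +3.15 V.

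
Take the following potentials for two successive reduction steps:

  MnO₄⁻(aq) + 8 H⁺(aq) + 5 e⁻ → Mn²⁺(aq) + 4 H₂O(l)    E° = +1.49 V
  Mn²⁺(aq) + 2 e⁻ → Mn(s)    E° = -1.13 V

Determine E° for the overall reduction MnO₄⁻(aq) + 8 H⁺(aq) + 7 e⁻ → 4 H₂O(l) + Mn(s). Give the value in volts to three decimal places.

Since ΔG° = −nFE° is additive over sequential reductions, n₃E°₃ = n₁E°₁ + n₂E°₂.
E°₃ = (5×+1.49 + 2×-1.13) / 7 = (+5.190) / 7 = +0.741 V.

+0.741 V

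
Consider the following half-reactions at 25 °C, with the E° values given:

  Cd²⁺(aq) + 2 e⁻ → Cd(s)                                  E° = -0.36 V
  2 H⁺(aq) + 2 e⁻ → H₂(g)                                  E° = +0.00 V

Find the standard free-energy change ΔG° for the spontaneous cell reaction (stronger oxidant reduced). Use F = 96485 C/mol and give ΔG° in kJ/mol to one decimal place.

-69.5 kJ/mol

H⁺/H₂ (E° = +0.00 V) is the cathode; Cd²⁺/Cd (E° = -0.36 V) is the anode, so E°cell = +0.36 V.
Balancing electrons gives n = 2 (lcm of 2 and 2).
ΔG° = −nFE° = −(2)(96485)(+0.36) = -69,469 J = -69.5 kJ/mol.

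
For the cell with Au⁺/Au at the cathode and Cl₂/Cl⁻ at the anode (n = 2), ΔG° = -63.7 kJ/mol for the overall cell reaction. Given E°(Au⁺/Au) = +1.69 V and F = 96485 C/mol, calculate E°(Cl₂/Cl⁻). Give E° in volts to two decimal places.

E°cell = −ΔG°/(nF) = −(-63.7×10³)/((2)(96485)) = +0.330 V.
Since Au⁺/Au is the cathode and Cl₂/Cl⁻ the anode, E°cell = E°(Au⁺/Au) − E°(Cl₂/Cl⁻).
So E°(Cl₂/Cl⁻) = E°(Au⁺/Au) − E°cell = (+1.69) − (+0.330) = +1.36 V.

+1.36 V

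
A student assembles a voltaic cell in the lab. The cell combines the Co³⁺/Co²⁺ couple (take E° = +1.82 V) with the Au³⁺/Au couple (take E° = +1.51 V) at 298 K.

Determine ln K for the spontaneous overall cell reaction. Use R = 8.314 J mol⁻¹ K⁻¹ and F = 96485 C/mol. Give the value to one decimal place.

36.2

Cathode: Co³⁺/Co²⁺; anode: Au³⁺/Au. E°cell = (+1.82) − (+1.51) = +0.31 V, with n = 3.
ΔG° = −nFE° = −RT ln K, so ln K = nFE°/(RT) = (3)(96485)(+0.31) / ((8.314)(298)) = 36.217.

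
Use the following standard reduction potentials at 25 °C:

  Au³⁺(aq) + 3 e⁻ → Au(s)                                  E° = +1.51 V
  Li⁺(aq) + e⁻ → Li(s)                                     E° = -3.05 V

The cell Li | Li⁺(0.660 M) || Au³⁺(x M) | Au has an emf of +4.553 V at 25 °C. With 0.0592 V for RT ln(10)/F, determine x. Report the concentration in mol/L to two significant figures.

Au³⁺/Au is the cathode, Li⁺/Li the anode: E°cell = +4.56 V, n = 3.
Overall reaction: Au³⁺(aq) + 3 Li(s) → Au(s) + 3 Li⁺(aq); Q = [Li⁺]^3/[Au³⁺]^1.
From E = E° − (0.0592/n) log Q: log Q = (E° − E)·n/0.0592 = (+4.56 − (+4.553))·3/0.0592 = 0.3547.
So 1·log[Au³⁺] = 3·log(0.66) − log Q = -0.5414 − (0.3547) = -0.8961; [Au³⁺] = 10^(-0.8961) ≈ 0.13 M.

0.13 M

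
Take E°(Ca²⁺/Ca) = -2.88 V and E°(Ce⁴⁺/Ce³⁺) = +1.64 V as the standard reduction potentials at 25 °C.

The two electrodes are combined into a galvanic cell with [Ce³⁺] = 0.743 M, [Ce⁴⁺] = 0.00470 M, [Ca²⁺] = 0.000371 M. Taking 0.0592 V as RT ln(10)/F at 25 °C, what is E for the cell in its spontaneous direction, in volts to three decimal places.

Ce⁴⁺/Ce³⁺ is the cathode (higher E°), Ca²⁺/Ca the anode: E°cell = +1.64 − (-2.88) = +4.52 V, n = 2.
Overall: 2 Ce⁴⁺(aq) + Ca(s) → 2 Ce³⁺(aq) + Ca²⁺(aq)
Q = [Ce³⁺]^2·[Ca²⁺] / ([Ce⁴⁺]^2); log Q = 0.967.
E = E° − (0.0592/n) log Q = +4.52 − (0.0592/2)(0.967) = +4.491 V.

+4.491 V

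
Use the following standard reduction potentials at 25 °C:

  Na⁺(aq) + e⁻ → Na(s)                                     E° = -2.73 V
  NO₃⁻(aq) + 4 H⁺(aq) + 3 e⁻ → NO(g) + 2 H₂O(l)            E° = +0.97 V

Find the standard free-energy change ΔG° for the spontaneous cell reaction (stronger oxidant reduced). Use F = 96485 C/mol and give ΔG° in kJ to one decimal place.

NO₃⁻/NO (E° = +0.97 V) is the cathode; Na⁺/Na (E° = -2.73 V) is the anode, so E°cell = +3.70 V.
Balancing electrons gives n = 3 (lcm of 3 and 1).
ΔG° = −nFE° = −(3)(96485)(+3.70) = -1,070,984 J = -1071.0 kJ.

-1071.0 kJ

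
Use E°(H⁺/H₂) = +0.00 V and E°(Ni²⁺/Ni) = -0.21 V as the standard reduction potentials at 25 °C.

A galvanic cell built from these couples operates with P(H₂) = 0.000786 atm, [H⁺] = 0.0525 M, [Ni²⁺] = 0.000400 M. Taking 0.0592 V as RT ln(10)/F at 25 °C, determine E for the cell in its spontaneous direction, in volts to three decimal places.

+0.327 V

H⁺/H₂ is the cathode (higher E°), Ni²⁺/Ni the anode: E°cell = +0.00 − (-0.21) = +0.21 V, n = 2.
Overall: 2 H⁺(aq) + Ni(s) → H₂(g) + Ni²⁺(aq)
Q = P(H₂)·[Ni²⁺] / ([H⁺]^2); log Q = -3.943.
E = E° − (0.0592/n) log Q = +0.21 − (0.0592/2)(-3.943) = +0.327 V.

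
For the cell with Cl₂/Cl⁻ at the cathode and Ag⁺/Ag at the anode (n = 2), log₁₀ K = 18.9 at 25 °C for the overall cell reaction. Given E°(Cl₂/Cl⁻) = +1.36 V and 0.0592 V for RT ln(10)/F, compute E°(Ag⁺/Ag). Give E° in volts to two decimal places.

E°cell = (0.0592/n)·log K = (0.0592/2)(18.9) = +0.559 V.
Since Cl₂/Cl⁻ is the cathode and Ag⁺/Ag the anode, E°cell = E°(Cl₂/Cl⁻) − E°(Ag⁺/Ag).
So E°(Ag⁺/Ag) = E°(Cl₂/Cl⁻) − E°cell = (+1.36) − (+0.559) = +0.80 V.

+0.80 V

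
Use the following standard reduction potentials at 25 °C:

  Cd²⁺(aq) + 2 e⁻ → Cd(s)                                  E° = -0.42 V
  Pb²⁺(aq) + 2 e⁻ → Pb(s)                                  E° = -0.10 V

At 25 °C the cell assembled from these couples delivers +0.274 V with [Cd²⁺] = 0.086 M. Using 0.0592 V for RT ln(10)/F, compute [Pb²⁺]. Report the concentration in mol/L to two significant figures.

Pb²⁺/Pb is the cathode, Cd²⁺/Cd the anode: E°cell = +0.32 V, n = 2.
Overall reaction: Pb²⁺(aq) + Cd(s) → Pb(s) + Cd²⁺(aq); Q = [Cd²⁺]^1/[Pb²⁺]^1.
From E = E° − (0.0592/n) log Q: log Q = (E° − E)·n/0.0592 = (+0.32 − (+0.274))·2/0.0592 = 1.5541.
So 1·log[Pb²⁺] = 1·log(0.086) − log Q = -1.0655 − (1.5541) = -2.6196; [Pb²⁺] = 10^(-2.6196) ≈ 0.0024 M.

0.0024 M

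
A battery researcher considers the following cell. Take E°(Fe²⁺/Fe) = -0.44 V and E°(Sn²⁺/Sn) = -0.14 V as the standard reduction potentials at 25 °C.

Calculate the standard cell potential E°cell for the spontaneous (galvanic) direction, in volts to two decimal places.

The Sn²⁺/Sn couple has the higher reduction potential, so it is the cathode; Fe²⁺/Fe is oxidised at the anode.
E°cell = E°(cathode) − E°(anode) = (-0.14) − (-0.44) = +0.30 V.

+0.30 V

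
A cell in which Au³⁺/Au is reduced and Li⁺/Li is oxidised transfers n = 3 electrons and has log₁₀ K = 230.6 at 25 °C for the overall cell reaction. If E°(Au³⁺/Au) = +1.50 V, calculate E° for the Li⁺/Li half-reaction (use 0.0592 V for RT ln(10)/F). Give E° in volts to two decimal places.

E°cell = (0.0592/n)·log K = (0.0592/3)(230.6) = +4.551 V.
Since Au³⁺/Au is the cathode and Li⁺/Li the anode, E°cell = E°(Au³⁺/Au) − E°(Li⁺/Li).
So E°(Li⁺/Li) = E°(Au³⁺/Au) − E°cell = (+1.50) − (+4.551) = -3.05 V.

-3.05 V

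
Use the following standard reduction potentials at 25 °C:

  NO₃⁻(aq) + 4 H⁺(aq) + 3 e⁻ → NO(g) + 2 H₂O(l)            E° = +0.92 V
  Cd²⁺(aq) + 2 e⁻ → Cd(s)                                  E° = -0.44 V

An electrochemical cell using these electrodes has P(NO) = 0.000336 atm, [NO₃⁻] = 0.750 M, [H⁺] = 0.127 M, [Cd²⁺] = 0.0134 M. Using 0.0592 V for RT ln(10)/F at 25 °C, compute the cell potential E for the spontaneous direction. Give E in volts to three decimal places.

NO₃⁻/NO is the cathode (higher E°), Cd²⁺/Cd the anode: E°cell = +0.92 − (-0.44) = +1.36 V, n = 6.
Overall: 2 NO₃⁻(aq) + 8 H⁺(aq) + 3 Cd(s) → 2 NO(g) + 4 H₂O(l) + 3 Cd²⁺(aq)
Q = P(NO)^2·[Cd²⁺]^3 / ([NO₃⁻]^2·[H⁺]^8); log Q = -5.147.
E = E° − (0.0592/n) log Q = +1.36 − (0.0592/6)(-5.147) = +1.411 V.

+1.411 V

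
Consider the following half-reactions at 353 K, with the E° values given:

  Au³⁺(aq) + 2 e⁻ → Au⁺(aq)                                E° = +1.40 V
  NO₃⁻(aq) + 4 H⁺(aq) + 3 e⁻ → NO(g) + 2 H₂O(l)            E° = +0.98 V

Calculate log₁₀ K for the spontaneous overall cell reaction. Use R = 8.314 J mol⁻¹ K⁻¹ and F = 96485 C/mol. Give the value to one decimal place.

36.0

Cathode: Au³⁺/Au⁺; anode: NO₃⁻/NO. E°cell = (+1.40) − (+0.98) = +0.42 V, with n = 6.
ΔG° = −nFE° = −RT ln K, so ln K = nFE°/(RT) = (6)(96485)(+0.42) / ((8.314)(353)) = 82.847.
log₁₀ K = 82.847 / ln 10 = 36.0.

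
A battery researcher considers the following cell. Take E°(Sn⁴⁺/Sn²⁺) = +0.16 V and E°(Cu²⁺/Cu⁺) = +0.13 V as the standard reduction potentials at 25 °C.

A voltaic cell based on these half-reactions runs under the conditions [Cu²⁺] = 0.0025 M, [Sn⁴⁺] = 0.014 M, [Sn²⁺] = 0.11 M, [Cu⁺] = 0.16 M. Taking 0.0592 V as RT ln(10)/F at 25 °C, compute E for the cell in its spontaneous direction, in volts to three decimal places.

+0.110 V

Sn⁴⁺/Sn²⁺ is the cathode (higher E°), Cu²⁺/Cu⁺ the anode: E°cell = +0.16 − (+0.13) = +0.03 V, n = 2.
Overall: Sn⁴⁺(aq) + 2 Cu⁺(aq) → Sn²⁺(aq) + 2 Cu²⁺(aq)
Q = [Sn²⁺]·[Cu²⁺]^2 / ([Sn⁴⁺]·[Cu⁺]^2); log Q = -2.717.
E = E° − (0.0592/n) log Q = +0.03 − (0.0592/2)(-2.717) = +0.110 V.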